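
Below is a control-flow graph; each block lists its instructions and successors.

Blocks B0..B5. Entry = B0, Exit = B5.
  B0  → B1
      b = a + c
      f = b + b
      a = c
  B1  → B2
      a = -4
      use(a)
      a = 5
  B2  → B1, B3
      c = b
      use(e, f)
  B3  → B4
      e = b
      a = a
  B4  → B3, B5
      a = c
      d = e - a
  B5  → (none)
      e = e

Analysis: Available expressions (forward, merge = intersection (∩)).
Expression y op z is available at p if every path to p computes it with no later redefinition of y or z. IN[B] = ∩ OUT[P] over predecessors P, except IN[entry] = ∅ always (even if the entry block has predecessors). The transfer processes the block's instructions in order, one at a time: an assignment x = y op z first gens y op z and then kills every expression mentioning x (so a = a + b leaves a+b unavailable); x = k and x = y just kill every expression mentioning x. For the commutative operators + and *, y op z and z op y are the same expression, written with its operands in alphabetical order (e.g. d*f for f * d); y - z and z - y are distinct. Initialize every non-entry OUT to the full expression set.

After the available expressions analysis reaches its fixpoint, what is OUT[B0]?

Answer: {b+b}

Derivation:
Fixpoint table:
  B0: | IN={} | OUT={b+b}
  B1: | IN={b+b} | OUT={b+b}
  B2: | IN={b+b} | OUT={b+b}
  B3: | IN={b+b} | OUT={b+b}
  B4: | IN={b+b} | OUT={b+b, e-a}
  B5: | IN={b+b, e-a} | OUT={b+b}

B0 is the boundary node: IN[B0] = {}
Applying B0's transfer function to that IN value gives OUT[B0] (row B0 above).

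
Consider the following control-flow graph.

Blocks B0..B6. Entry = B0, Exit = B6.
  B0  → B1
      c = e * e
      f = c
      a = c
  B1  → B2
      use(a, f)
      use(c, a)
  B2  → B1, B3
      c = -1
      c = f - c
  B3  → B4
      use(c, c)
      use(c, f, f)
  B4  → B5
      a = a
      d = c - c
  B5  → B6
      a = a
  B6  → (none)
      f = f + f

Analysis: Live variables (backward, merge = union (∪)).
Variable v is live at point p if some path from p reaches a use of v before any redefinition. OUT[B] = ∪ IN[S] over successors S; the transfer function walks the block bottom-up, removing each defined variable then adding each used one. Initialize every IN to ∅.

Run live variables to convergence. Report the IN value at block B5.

Answer: {a, f}

Trace:
Converged values:
  B0:  IN={e}  OUT={a, c, f}
  B1:  IN={a, c, f}  OUT={a, f}
  B2:  IN={a, f}  OUT={a, c, f}
  B3:  IN={a, c, f}  OUT={a, c, f}
  B4:  IN={a, c, f}  OUT={a, f}
  B5:  IN={a, f}  OUT={f}
  B6:  IN={f}  OUT={}

Merge at B5: OUT[B5] = IN[B6] = {f}
Applying B5's transfer function to that OUT value gives IN[B5] (row B5 above).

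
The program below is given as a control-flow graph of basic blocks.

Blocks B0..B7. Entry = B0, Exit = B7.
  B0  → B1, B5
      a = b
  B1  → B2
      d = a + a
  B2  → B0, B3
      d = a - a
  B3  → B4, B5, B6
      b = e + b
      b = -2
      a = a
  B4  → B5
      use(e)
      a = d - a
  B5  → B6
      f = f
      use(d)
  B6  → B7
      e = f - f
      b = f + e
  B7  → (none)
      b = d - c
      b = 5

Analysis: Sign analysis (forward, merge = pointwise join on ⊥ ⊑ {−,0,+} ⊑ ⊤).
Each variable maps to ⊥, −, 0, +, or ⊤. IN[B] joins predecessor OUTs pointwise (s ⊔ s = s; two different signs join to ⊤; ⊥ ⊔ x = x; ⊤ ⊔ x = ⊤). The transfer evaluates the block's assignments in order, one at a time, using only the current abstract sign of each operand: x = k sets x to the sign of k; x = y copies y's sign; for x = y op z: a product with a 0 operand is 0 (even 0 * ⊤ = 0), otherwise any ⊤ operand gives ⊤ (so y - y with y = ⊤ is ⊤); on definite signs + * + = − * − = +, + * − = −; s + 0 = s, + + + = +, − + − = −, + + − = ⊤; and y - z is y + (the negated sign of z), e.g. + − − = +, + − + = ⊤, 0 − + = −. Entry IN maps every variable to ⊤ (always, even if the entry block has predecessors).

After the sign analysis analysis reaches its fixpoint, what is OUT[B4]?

Converged values:
  B0:  IN=(all ⊤)  OUT=(all ⊤)
  B1:  IN=(all ⊤)  OUT=(all ⊤)
  B2:  IN=(all ⊤)  OUT=(all ⊤)
  B3:  IN=(all ⊤)  OUT={b:-; rest ⊤}
  B4:  IN={b:-; rest ⊤}  OUT={b:-; rest ⊤}
  B5:  IN=(all ⊤)  OUT=(all ⊤)
  B6:  IN=(all ⊤)  OUT=(all ⊤)
  B7:  IN=(all ⊤)  OUT={b:+; rest ⊤}

Merge at B4: IN[B4] = OUT[B3] = {a: ⊤, b: -, c: ⊤, d: ⊤, e: ⊤, f: ⊤}
Applying B4's transfer function to that IN value gives OUT[B4] (row B4 above).

Answer: {a: ⊤, b: -, c: ⊤, d: ⊤, e: ⊤, f: ⊤}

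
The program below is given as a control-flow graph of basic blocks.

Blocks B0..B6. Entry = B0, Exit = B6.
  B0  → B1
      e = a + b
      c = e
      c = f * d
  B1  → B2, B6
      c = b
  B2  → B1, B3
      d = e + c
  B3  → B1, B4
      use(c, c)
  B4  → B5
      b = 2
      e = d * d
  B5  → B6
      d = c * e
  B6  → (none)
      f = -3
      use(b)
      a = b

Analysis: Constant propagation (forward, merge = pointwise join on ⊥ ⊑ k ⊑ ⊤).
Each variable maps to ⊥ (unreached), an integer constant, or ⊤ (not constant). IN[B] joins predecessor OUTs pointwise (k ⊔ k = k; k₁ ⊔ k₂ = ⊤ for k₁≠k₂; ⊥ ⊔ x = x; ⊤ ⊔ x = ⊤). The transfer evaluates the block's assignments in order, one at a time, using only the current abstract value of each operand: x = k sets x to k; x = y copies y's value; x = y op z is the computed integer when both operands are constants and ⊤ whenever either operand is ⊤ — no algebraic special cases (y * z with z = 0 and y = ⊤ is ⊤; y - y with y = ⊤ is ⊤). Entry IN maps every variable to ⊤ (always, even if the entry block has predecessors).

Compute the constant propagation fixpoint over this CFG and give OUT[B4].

Fixpoint table:
  B0:   IN=(all ⊤)   OUT=(all ⊤)
  B1:   IN=(all ⊤)   OUT=(all ⊤)
  B2:   IN=(all ⊤)   OUT=(all ⊤)
  B3:   IN=(all ⊤)   OUT=(all ⊤)
  B4:   IN=(all ⊤)   OUT={b:2; rest ⊤}
  B5:   IN={b:2; rest ⊤}   OUT={b:2; rest ⊤}
  B6:   IN=(all ⊤)   OUT={f:-3; rest ⊤}

Merge at B4: IN[B4] = OUT[B3] = {a: ⊤, b: ⊤, c: ⊤, d: ⊤, e: ⊤, f: ⊤}
Applying B4's transfer function to that IN value gives OUT[B4] (row B4 above).

Answer: {a: ⊤, b: 2, c: ⊤, d: ⊤, e: ⊤, f: ⊤}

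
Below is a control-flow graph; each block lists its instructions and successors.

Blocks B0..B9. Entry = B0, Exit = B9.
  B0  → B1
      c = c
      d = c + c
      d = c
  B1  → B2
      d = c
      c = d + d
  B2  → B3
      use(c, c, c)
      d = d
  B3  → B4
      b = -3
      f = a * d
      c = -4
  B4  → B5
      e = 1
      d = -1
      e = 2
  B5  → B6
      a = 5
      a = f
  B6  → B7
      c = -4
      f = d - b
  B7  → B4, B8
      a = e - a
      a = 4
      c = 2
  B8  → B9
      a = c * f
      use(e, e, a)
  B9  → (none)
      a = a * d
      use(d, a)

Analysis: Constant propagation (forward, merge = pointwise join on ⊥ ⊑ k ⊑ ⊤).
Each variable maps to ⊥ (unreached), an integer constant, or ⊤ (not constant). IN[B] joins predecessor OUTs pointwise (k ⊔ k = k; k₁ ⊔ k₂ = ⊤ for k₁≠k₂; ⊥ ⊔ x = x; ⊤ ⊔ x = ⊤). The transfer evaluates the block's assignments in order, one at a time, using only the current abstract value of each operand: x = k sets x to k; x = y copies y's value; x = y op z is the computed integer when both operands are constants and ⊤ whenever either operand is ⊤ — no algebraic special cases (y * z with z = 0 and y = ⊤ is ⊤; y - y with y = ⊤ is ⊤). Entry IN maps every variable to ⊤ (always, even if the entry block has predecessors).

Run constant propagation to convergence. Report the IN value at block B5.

Per-block solution:
  B0: | IN=(all ⊤) | OUT=(all ⊤)
  B1: | IN=(all ⊤) | OUT=(all ⊤)
  B2: | IN=(all ⊤) | OUT=(all ⊤)
  B3: | IN=(all ⊤) | OUT={b:-3, c:-4; rest ⊤}
  B4: | IN={b:-3; rest ⊤} | OUT={b:-3, d:-1, e:2; rest ⊤}
  B5: | IN={b:-3, d:-1, e:2; rest ⊤} | OUT={b:-3, d:-1, e:2; rest ⊤}
  B6: | IN={b:-3, d:-1, e:2; rest ⊤} | OUT={b:-3, c:-4, d:-1, e:2, f:2; rest ⊤}
  B7: | IN={b:-3, c:-4, d:-1, e:2, f:2; rest ⊤} | OUT={a:4, b:-3, c:2, d:-1, e:2, f:2; rest ⊤}
  B8: | IN={a:4, b:-3, c:2, d:-1, e:2, f:2; rest ⊤} | OUT={a:4, b:-3, c:2, d:-1, e:2, f:2; rest ⊤}
  B9: | IN={a:4, b:-3, c:2, d:-1, e:2, f:2; rest ⊤} | OUT={a:-4, b:-3, c:2, d:-1, e:2, f:2; rest ⊤}

Merge at B5: IN[B5] = OUT[B4] = {a: ⊤, b: -3, c: ⊤, d: -1, e: 2, f: ⊤}

Answer: {a: ⊤, b: -3, c: ⊤, d: -1, e: 2, f: ⊤}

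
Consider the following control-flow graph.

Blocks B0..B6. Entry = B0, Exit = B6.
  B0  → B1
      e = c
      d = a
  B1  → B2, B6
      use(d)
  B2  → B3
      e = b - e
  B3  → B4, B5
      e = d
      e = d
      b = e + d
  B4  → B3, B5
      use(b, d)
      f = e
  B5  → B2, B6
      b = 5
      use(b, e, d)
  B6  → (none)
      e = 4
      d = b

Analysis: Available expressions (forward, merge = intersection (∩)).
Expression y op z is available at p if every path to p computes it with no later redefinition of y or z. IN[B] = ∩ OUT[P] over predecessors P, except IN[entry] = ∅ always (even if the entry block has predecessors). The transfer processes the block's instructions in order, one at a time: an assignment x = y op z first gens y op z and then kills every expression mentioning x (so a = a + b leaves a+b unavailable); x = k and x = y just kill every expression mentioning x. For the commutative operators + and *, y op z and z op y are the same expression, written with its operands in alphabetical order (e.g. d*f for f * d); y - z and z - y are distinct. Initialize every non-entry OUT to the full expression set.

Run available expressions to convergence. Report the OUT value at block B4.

Answer: {d+e}

Derivation:
Fixpoint table:
  B0: | IN={} | OUT={}
  B1: | IN={} | OUT={}
  B2: | IN={} | OUT={}
  B3: | IN={} | OUT={d+e}
  B4: | IN={d+e} | OUT={d+e}
  B5: | IN={d+e} | OUT={d+e}
  B6: | IN={} | OUT={}

Merge at B4: IN[B4] = OUT[B3] = {d+e}
Applying B4's transfer function to that IN value gives OUT[B4] (row B4 above).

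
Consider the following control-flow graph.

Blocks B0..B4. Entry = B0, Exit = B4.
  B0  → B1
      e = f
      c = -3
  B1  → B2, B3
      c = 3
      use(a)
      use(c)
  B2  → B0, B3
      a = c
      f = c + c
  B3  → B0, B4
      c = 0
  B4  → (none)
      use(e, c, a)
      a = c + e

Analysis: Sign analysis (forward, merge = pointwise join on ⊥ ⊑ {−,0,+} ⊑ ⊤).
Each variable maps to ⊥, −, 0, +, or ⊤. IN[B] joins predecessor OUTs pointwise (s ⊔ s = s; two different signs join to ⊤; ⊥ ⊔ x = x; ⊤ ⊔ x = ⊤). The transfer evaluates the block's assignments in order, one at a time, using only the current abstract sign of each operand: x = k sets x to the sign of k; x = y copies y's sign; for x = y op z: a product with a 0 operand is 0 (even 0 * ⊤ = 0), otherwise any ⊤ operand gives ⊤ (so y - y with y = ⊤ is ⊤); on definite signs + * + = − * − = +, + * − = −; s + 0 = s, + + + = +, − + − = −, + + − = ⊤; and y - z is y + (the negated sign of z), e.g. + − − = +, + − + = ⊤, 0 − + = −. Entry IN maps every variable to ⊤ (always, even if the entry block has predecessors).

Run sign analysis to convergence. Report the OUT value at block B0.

Answer: {a: ⊤, b: ⊤, c: -, d: ⊤, e: ⊤, f: ⊤}

Working:
Per-block solution:
  B0:   IN=(all ⊤)   OUT={c:-; rest ⊤}
  B1:   IN={c:-; rest ⊤}   OUT={c:+; rest ⊤}
  B2:   IN={c:+; rest ⊤}   OUT={a:+, c:+, f:+; rest ⊤}
  B3:   IN={c:+; rest ⊤}   OUT={c:0; rest ⊤}
  B4:   IN={c:0; rest ⊤}   OUT={c:0; rest ⊤}

Merge at B0 (entry node, so the boundary value (all ⊤) is joined with the incoming edge(s)): IN[B0] = (all ⊤) ⊔ OUT[B2] ⊔ OUT[B3] = {a: ⊤, b: ⊤, c: ⊤, d: ⊤, e: ⊤, f: ⊤}
Applying B0's transfer function to that IN value gives OUT[B0] (row B0 above).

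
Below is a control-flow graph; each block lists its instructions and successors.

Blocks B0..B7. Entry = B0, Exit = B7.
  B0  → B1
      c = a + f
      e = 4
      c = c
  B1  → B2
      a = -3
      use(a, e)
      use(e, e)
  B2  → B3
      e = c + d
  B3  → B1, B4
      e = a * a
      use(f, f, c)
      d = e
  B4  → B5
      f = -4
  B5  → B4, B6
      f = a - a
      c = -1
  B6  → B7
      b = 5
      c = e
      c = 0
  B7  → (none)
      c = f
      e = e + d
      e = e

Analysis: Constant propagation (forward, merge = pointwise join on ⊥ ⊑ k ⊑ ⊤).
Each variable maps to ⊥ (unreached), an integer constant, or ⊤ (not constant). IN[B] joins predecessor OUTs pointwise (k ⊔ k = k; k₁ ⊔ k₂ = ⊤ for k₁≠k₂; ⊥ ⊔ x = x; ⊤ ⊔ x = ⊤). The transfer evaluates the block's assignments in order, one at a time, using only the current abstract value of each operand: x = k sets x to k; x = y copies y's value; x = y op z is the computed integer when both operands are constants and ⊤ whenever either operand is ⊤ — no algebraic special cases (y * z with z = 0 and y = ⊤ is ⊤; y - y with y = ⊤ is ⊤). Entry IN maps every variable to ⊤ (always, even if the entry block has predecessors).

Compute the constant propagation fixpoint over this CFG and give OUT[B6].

Answer: {a: -3, b: 5, c: 0, d: 9, e: 9, f: 0}

Derivation:
Per-block solution:
  B0:   IN=(all ⊤)   OUT={e:4; rest ⊤}
  B1:   IN=(all ⊤)   OUT={a:-3; rest ⊤}
  B2:   IN={a:-3; rest ⊤}   OUT={a:-3; rest ⊤}
  B3:   IN={a:-3; rest ⊤}   OUT={a:-3, d:9, e:9; rest ⊤}
  B4:   IN={a:-3, d:9, e:9; rest ⊤}   OUT={a:-3, d:9, e:9, f:-4; rest ⊤}
  B5:   IN={a:-3, d:9, e:9, f:-4; rest ⊤}   OUT={a:-3, c:-1, d:9, e:9, f:0; rest ⊤}
  B6:   IN={a:-3, c:-1, d:9, e:9, f:0; rest ⊤}   OUT={a:-3, b:5, c:0, d:9, e:9, f:0; rest ⊤}
  B7:   IN={a:-3, b:5, c:0, d:9, e:9, f:0; rest ⊤}   OUT={a:-3, b:5, c:0, d:9, e:18, f:0; rest ⊤}

Merge at B6: IN[B6] = OUT[B5] = {a: -3, b: ⊤, c: -1, d: 9, e: 9, f: 0}
Applying B6's transfer function to that IN value gives OUT[B6] (row B6 above).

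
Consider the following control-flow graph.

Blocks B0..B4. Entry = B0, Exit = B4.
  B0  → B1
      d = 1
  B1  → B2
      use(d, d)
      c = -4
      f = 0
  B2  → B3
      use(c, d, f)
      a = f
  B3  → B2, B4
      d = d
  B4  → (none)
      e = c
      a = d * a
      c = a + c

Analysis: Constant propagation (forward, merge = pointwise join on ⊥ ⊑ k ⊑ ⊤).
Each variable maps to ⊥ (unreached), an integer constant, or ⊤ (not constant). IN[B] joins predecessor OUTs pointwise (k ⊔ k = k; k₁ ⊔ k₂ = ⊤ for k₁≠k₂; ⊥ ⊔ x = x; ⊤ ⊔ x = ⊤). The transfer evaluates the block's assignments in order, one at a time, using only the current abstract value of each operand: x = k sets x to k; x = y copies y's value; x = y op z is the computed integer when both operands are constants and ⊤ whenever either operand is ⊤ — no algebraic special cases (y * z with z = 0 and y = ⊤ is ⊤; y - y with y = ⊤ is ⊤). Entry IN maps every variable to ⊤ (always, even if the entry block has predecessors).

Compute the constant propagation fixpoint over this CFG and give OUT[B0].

Fixpoint table:
  B0:  IN=(all ⊤)  OUT={d:1; rest ⊤}
  B1:  IN={d:1; rest ⊤}  OUT={c:-4, d:1, f:0; rest ⊤}
  B2:  IN={c:-4, d:1, f:0; rest ⊤}  OUT={a:0, c:-4, d:1, f:0; rest ⊤}
  B3:  IN={a:0, c:-4, d:1, f:0; rest ⊤}  OUT={a:0, c:-4, d:1, f:0; rest ⊤}
  B4:  IN={a:0, c:-4, d:1, f:0; rest ⊤}  OUT={a:0, c:-4, d:1, e:-4, f:0; rest ⊤}

B0 is the boundary node: IN[B0] = {a: ⊤, b: ⊤, c: ⊤, d: ⊤, e: ⊤, f: ⊤}
Applying B0's transfer function to that IN value gives OUT[B0] (row B0 above).

Answer: {a: ⊤, b: ⊤, c: ⊤, d: 1, e: ⊤, f: ⊤}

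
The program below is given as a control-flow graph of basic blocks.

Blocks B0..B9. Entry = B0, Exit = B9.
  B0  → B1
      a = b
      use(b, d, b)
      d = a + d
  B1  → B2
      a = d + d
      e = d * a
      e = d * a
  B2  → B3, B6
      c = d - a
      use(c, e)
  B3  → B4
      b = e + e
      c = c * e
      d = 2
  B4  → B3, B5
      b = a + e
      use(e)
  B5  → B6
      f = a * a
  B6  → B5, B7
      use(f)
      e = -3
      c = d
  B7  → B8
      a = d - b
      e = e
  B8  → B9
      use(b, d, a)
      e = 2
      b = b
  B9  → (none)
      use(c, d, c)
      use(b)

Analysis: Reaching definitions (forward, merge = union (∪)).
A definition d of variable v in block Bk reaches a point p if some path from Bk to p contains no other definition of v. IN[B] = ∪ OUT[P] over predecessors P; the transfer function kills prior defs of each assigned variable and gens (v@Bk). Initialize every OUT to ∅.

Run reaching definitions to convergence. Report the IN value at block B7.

Answer: {a@B1, b@B4, c@B6, d@B0, d@B3, e@B6, f@B5}

Derivation:
Per-block solution:
  B0:  IN={}  OUT={a@B0, d@B0}
  B1:  IN={a@B0, d@B0}  OUT={a@B1, d@B0, e@B1}
  B2:  IN={a@B1, d@B0, e@B1}  OUT={a@B1, c@B2, d@B0, e@B1}
  B3:  IN={a@B1, b@B4, c@B2, c@B3, d@B0, d@B3, e@B1}  OUT={a@B1, b@B3, c@B3, d@B3, e@B1}
  B4:  IN={a@B1, b@B3, c@B3, d@B3, e@B1}  OUT={a@B1, b@B4, c@B3, d@B3, e@B1}
  B5:  IN={a@B1, b@B4, c@B3, c@B6, d@B0, d@B3, e@B1, e@B6, f@B5}  OUT={a@B1, b@B4, c@B3, c@B6, d@B0, d@B3, e@B1, e@B6, f@B5}
  B6:  IN={a@B1, b@B4, c@B2, c@B3, c@B6, d@B0, d@B3, e@B1, e@B6, f@B5}  OUT={a@B1, b@B4, c@B6, d@B0, d@B3, e@B6, f@B5}
  B7:  IN={a@B1, b@B4, c@B6, d@B0, d@B3, e@B6, f@B5}  OUT={a@B7, b@B4, c@B6, d@B0, d@B3, e@B7, f@B5}
  B8:  IN={a@B7, b@B4, c@B6, d@B0, d@B3, e@B7, f@B5}  OUT={a@B7, b@B8, c@B6, d@B0, d@B3, e@B8, f@B5}
  B9:  IN={a@B7, b@B8, c@B6, d@B0, d@B3, e@B8, f@B5}  OUT={a@B7, b@B8, c@B6, d@B0, d@B3, e@B8, f@B5}

Merge at B7: IN[B7] = OUT[B6] = {a@B1, b@B4, c@B6, d@B0, d@B3, e@B6, f@B5}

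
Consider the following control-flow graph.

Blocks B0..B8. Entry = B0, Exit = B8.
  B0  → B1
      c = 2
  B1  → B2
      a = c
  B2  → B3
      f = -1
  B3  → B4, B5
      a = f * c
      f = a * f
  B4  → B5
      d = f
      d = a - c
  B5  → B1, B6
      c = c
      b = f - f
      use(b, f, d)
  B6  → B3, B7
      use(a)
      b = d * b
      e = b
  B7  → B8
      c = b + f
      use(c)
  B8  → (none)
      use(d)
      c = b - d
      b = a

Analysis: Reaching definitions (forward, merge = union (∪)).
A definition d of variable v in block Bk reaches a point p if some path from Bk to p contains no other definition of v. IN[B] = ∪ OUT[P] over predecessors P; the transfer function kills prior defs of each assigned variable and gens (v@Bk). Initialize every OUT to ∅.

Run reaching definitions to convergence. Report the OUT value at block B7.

Converged values:
  B0:  IN={}  OUT={c@B0}
  B1:  IN={a@B3, b@B5, c@B0, c@B5, d@B4, e@B6, f@B3}  OUT={a@B1, b@B5, c@B0, c@B5, d@B4, e@B6, f@B3}
  B2:  IN={a@B1, b@B5, c@B0, c@B5, d@B4, e@B6, f@B3}  OUT={a@B1, b@B5, c@B0, c@B5, d@B4, e@B6, f@B2}
  B3:  IN={a@B1, a@B3, b@B5, b@B6, c@B0, c@B5, d@B4, e@B6, f@B2, f@B3}  OUT={a@B3, b@B5, b@B6, c@B0, c@B5, d@B4, e@B6, f@B3}
  B4:  IN={a@B3, b@B5, b@B6, c@B0, c@B5, d@B4, e@B6, f@B3}  OUT={a@B3, b@B5, b@B6, c@B0, c@B5, d@B4, e@B6, f@B3}
  B5:  IN={a@B3, b@B5, b@B6, c@B0, c@B5, d@B4, e@B6, f@B3}  OUT={a@B3, b@B5, c@B5, d@B4, e@B6, f@B3}
  B6:  IN={a@B3, b@B5, c@B5, d@B4, e@B6, f@B3}  OUT={a@B3, b@B6, c@B5, d@B4, e@B6, f@B3}
  B7:  IN={a@B3, b@B6, c@B5, d@B4, e@B6, f@B3}  OUT={a@B3, b@B6, c@B7, d@B4, e@B6, f@B3}
  B8:  IN={a@B3, b@B6, c@B7, d@B4, e@B6, f@B3}  OUT={a@B3, b@B8, c@B8, d@B4, e@B6, f@B3}

Merge at B7: IN[B7] = OUT[B6] = {a@B3, b@B6, c@B5, d@B4, e@B6, f@B3}
Applying B7's transfer function to that IN value gives OUT[B7] (row B7 above).

Answer: {a@B3, b@B6, c@B7, d@B4, e@B6, f@B3}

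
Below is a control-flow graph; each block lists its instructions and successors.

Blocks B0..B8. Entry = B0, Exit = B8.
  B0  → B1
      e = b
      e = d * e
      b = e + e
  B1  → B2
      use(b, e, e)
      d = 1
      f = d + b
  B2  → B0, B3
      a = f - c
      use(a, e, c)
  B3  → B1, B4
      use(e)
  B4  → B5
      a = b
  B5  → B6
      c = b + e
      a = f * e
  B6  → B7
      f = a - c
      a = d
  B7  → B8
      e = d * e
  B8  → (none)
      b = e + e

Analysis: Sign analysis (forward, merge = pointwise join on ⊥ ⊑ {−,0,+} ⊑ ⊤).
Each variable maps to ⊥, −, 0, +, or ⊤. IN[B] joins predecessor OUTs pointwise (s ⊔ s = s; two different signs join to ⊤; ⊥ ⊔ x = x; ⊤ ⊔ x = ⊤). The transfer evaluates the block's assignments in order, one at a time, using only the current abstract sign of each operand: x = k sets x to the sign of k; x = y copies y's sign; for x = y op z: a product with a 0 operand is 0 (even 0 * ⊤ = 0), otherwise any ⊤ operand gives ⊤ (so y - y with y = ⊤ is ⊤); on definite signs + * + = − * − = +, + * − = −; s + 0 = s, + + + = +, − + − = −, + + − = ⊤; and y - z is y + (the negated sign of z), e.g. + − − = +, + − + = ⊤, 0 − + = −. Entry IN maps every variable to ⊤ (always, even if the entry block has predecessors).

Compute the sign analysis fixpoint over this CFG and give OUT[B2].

Answer: {a: ⊤, b: ⊤, c: ⊤, d: +, e: ⊤, f: ⊤}

Working:
Fixpoint table:
  B0: | IN=(all ⊤) | OUT=(all ⊤)
  B1: | IN=(all ⊤) | OUT={d:+; rest ⊤}
  B2: | IN={d:+; rest ⊤} | OUT={d:+; rest ⊤}
  B3: | IN={d:+; rest ⊤} | OUT={d:+; rest ⊤}
  B4: | IN={d:+; rest ⊤} | OUT={d:+; rest ⊤}
  B5: | IN={d:+; rest ⊤} | OUT={d:+; rest ⊤}
  B6: | IN={d:+; rest ⊤} | OUT={a:+, d:+; rest ⊤}
  B7: | IN={a:+, d:+; rest ⊤} | OUT={a:+, d:+; rest ⊤}
  B8: | IN={a:+, d:+; rest ⊤} | OUT={a:+, d:+; rest ⊤}

Merge at B2: IN[B2] = OUT[B1] = {a: ⊤, b: ⊤, c: ⊤, d: +, e: ⊤, f: ⊤}
Applying B2's transfer function to that IN value gives OUT[B2] (row B2 above).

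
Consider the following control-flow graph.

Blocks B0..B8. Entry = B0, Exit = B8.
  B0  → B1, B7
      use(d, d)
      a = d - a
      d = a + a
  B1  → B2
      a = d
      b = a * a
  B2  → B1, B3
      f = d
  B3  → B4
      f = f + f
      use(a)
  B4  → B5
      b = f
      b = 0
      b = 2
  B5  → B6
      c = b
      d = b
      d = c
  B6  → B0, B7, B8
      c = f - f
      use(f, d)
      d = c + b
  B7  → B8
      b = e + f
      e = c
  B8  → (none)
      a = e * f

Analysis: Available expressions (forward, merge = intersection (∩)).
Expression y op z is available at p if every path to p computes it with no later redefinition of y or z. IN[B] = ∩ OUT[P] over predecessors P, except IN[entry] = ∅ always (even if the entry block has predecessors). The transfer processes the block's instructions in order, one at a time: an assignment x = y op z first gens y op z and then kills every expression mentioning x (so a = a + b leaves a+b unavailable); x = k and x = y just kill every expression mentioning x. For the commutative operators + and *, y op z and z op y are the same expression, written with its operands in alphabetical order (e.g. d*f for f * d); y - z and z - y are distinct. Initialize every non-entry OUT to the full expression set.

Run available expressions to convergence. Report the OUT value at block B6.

Per-block solution:
  B0:  IN={}  OUT={a+a}
  B1:  IN={}  OUT={a*a}
  B2:  IN={a*a}  OUT={a*a}
  B3:  IN={a*a}  OUT={a*a}
  B4:  IN={a*a}  OUT={a*a}
  B5:  IN={a*a}  OUT={a*a}
  B6:  IN={a*a}  OUT={a*a, b+c, f-f}
  B7:  IN={}  OUT={}
  B8:  IN={}  OUT={e*f}

Merge at B6: IN[B6] = OUT[B5] = {a*a}
Applying B6's transfer function to that IN value gives OUT[B6] (row B6 above).

Answer: {a*a, b+c, f-f}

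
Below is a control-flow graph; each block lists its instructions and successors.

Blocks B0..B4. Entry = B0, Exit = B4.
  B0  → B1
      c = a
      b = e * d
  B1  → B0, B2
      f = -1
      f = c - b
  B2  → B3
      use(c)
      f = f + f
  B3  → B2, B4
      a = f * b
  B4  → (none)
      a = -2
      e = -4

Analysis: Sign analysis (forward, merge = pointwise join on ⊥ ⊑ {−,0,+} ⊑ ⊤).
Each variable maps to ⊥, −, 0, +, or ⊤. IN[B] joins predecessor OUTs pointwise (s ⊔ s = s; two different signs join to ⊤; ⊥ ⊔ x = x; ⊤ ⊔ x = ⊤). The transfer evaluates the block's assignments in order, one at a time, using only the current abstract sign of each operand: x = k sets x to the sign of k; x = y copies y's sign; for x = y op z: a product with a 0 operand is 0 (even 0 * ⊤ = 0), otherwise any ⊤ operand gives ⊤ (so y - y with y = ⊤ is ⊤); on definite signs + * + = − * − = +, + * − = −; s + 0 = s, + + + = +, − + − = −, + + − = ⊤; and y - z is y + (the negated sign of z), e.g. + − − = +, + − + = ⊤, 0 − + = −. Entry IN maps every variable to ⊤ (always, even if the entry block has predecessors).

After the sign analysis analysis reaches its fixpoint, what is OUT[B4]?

Answer: {a: -, b: ⊤, c: ⊤, d: ⊤, e: -, f: ⊤}

Trace:
Per-block solution:
  B0:  IN=(all ⊤)  OUT=(all ⊤)
  B1:  IN=(all ⊤)  OUT=(all ⊤)
  B2:  IN=(all ⊤)  OUT=(all ⊤)
  B3:  IN=(all ⊤)  OUT=(all ⊤)
  B4:  IN=(all ⊤)  OUT={a:-, e:-; rest ⊤}

Merge at B4: IN[B4] = OUT[B3] = {a: ⊤, b: ⊤, c: ⊤, d: ⊤, e: ⊤, f: ⊤}
Applying B4's transfer function to that IN value gives OUT[B4] (row B4 above).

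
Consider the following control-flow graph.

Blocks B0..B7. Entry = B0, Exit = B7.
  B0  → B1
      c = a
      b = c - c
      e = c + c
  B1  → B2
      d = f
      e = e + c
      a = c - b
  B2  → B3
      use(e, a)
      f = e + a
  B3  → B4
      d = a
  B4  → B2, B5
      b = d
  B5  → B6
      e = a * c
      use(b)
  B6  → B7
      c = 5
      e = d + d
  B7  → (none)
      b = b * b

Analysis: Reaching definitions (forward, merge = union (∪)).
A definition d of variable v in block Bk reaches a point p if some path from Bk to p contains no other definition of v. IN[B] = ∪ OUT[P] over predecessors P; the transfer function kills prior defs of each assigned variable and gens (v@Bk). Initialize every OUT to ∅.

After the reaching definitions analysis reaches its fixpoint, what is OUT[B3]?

Converged values:
  B0:   IN={}   OUT={b@B0, c@B0, e@B0}
  B1:   IN={b@B0, c@B0, e@B0}   OUT={a@B1, b@B0, c@B0, d@B1, e@B1}
  B2:   IN={a@B1, b@B0, b@B4, c@B0, d@B1, d@B3, e@B1, f@B2}   OUT={a@B1, b@B0, b@B4, c@B0, d@B1, d@B3, e@B1, f@B2}
  B3:   IN={a@B1, b@B0, b@B4, c@B0, d@B1, d@B3, e@B1, f@B2}   OUT={a@B1, b@B0, b@B4, c@B0, d@B3, e@B1, f@B2}
  B4:   IN={a@B1, b@B0, b@B4, c@B0, d@B3, e@B1, f@B2}   OUT={a@B1, b@B4, c@B0, d@B3, e@B1, f@B2}
  B5:   IN={a@B1, b@B4, c@B0, d@B3, e@B1, f@B2}   OUT={a@B1, b@B4, c@B0, d@B3, e@B5, f@B2}
  B6:   IN={a@B1, b@B4, c@B0, d@B3, e@B5, f@B2}   OUT={a@B1, b@B4, c@B6, d@B3, e@B6, f@B2}
  B7:   IN={a@B1, b@B4, c@B6, d@B3, e@B6, f@B2}   OUT={a@B1, b@B7, c@B6, d@B3, e@B6, f@B2}

Merge at B3: IN[B3] = OUT[B2] = {a@B1, b@B0, b@B4, c@B0, d@B1, d@B3, e@B1, f@B2}
Applying B3's transfer function to that IN value gives OUT[B3] (row B3 above).

Answer: {a@B1, b@B0, b@B4, c@B0, d@B3, e@B1, f@B2}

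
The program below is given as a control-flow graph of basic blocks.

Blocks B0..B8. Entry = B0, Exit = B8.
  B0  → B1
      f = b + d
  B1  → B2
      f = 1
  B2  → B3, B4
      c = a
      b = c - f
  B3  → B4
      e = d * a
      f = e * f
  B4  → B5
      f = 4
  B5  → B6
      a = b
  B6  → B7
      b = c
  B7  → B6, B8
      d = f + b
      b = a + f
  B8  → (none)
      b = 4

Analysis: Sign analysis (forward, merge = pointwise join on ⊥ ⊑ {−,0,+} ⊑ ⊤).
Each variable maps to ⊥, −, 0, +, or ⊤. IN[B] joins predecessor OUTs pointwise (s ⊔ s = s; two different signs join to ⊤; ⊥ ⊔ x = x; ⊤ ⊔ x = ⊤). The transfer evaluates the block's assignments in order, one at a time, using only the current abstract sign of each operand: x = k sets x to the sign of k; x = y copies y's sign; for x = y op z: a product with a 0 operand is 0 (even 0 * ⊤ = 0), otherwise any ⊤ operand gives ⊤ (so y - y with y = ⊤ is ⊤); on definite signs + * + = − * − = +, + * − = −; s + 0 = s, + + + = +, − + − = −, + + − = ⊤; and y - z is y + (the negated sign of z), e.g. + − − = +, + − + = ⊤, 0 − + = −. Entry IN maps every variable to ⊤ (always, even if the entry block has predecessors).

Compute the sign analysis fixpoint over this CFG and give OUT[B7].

Per-block solution:
  B0: | IN=(all ⊤) | OUT=(all ⊤)
  B1: | IN=(all ⊤) | OUT={f:+; rest ⊤}
  B2: | IN={f:+; rest ⊤} | OUT={f:+; rest ⊤}
  B3: | IN={f:+; rest ⊤} | OUT=(all ⊤)
  B4: | IN=(all ⊤) | OUT={f:+; rest ⊤}
  B5: | IN={f:+; rest ⊤} | OUT={f:+; rest ⊤}
  B6: | IN={f:+; rest ⊤} | OUT={f:+; rest ⊤}
  B7: | IN={f:+; rest ⊤} | OUT={f:+; rest ⊤}
  B8: | IN={f:+; rest ⊤} | OUT={b:+, f:+; rest ⊤}

Merge at B7: IN[B7] = OUT[B6] = {a: ⊤, b: ⊤, c: ⊤, d: ⊤, e: ⊤, f: +}
Applying B7's transfer function to that IN value gives OUT[B7] (row B7 above).

Answer: {a: ⊤, b: ⊤, c: ⊤, d: ⊤, e: ⊤, f: +}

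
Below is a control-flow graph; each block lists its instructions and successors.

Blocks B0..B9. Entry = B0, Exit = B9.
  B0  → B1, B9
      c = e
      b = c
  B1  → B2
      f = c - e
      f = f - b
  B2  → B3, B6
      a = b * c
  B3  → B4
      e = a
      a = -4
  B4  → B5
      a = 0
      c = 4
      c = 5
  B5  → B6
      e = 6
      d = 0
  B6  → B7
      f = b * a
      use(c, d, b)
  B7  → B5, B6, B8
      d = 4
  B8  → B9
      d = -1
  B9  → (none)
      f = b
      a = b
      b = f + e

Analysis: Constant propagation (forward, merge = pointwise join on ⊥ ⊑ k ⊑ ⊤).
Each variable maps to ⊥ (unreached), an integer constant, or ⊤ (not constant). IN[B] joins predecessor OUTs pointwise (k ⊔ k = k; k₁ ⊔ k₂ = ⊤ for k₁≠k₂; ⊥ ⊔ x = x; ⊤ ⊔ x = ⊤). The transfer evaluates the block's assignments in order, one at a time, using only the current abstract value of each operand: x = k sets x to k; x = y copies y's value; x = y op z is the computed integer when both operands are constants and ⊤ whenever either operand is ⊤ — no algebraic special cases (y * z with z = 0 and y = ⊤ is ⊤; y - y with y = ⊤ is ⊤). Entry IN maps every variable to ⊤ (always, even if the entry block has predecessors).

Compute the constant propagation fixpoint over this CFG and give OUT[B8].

Converged values:
  B0:   IN=(all ⊤)   OUT=(all ⊤)
  B1:   IN=(all ⊤)   OUT=(all ⊤)
  B2:   IN=(all ⊤)   OUT=(all ⊤)
  B3:   IN=(all ⊤)   OUT={a:-4; rest ⊤}
  B4:   IN={a:-4; rest ⊤}   OUT={a:0, c:5; rest ⊤}
  B5:   IN=(all ⊤)   OUT={d:0, e:6; rest ⊤}
  B6:   IN=(all ⊤)   OUT=(all ⊤)
  B7:   IN=(all ⊤)   OUT={d:4; rest ⊤}
  B8:   IN={d:4; rest ⊤}   OUT={d:-1; rest ⊤}
  B9:   IN=(all ⊤)   OUT=(all ⊤)

Merge at B8: IN[B8] = OUT[B7] = {a: ⊤, b: ⊤, c: ⊤, d: 4, e: ⊤, f: ⊤}
Applying B8's transfer function to that IN value gives OUT[B8] (row B8 above).

Answer: {a: ⊤, b: ⊤, c: ⊤, d: -1, e: ⊤, f: ⊤}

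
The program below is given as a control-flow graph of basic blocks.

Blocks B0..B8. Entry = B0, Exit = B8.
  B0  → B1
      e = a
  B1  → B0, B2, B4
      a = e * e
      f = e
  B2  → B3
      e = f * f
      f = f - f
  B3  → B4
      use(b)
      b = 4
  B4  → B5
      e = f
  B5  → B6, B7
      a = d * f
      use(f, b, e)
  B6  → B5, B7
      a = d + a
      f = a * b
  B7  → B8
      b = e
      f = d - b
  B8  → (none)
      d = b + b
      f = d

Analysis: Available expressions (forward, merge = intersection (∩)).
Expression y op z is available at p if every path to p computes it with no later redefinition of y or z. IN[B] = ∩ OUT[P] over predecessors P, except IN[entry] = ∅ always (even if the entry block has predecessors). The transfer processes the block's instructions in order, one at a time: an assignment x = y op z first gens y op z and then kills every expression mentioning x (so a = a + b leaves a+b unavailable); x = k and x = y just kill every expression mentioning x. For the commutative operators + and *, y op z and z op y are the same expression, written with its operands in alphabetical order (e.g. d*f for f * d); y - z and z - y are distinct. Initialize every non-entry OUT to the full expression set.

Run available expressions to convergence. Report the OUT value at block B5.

Fixpoint table:
  B0:   IN={}   OUT={}
  B1:   IN={}   OUT={e*e}
  B2:   IN={e*e}   OUT={}
  B3:   IN={}   OUT={}
  B4:   IN={}   OUT={}
  B5:   IN={}   OUT={d*f}
  B6:   IN={d*f}   OUT={a*b}
  B7:   IN={}   OUT={d-b}
  B8:   IN={d-b}   OUT={b+b}

Merge at B5: IN[B5] = OUT[B4] ∩ OUT[B6] = {}
Applying B5's transfer function to that IN value gives OUT[B5] (row B5 above).

Answer: {d*f}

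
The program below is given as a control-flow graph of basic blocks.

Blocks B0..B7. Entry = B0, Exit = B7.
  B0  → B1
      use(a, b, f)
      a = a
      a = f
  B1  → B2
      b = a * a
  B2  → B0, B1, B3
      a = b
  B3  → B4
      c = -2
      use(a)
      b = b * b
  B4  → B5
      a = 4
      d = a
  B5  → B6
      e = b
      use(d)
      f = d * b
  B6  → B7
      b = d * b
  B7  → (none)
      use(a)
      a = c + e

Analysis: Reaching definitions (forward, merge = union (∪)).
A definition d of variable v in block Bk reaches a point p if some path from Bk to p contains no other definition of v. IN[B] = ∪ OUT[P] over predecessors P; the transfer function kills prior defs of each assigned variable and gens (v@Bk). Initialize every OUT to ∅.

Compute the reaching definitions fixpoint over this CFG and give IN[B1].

Fixpoint table:
  B0: | IN={a@B2, b@B1} | OUT={a@B0, b@B1}
  B1: | IN={a@B0, a@B2, b@B1} | OUT={a@B0, a@B2, b@B1}
  B2: | IN={a@B0, a@B2, b@B1} | OUT={a@B2, b@B1}
  B3: | IN={a@B2, b@B1} | OUT={a@B2, b@B3, c@B3}
  B4: | IN={a@B2, b@B3, c@B3} | OUT={a@B4, b@B3, c@B3, d@B4}
  B5: | IN={a@B4, b@B3, c@B3, d@B4} | OUT={a@B4, b@B3, c@B3, d@B4, e@B5, f@B5}
  B6: | IN={a@B4, b@B3, c@B3, d@B4, e@B5, f@B5} | OUT={a@B4, b@B6, c@B3, d@B4, e@B5, f@B5}
  B7: | IN={a@B4, b@B6, c@B3, d@B4, e@B5, f@B5} | OUT={a@B7, b@B6, c@B3, d@B4, e@B5, f@B5}

Merge at B1: IN[B1] = OUT[B0] ⊔ OUT[B2] = {a@B0, a@B2, b@B1}

Answer: {a@B0, a@B2, b@B1}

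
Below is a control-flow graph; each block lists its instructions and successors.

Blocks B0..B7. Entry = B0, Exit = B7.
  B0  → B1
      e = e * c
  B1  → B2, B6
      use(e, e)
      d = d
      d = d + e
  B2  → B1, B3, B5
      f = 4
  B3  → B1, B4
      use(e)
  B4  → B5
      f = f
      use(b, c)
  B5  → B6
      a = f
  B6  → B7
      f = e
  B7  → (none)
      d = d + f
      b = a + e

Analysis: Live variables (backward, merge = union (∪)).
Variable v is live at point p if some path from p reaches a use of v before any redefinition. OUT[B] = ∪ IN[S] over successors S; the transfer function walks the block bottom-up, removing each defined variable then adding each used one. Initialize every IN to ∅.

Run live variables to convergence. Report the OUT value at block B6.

Answer: {a, d, e, f}

Working:
Fixpoint table:
  B0:  IN={a, b, c, d, e}  OUT={a, b, c, d, e}
  B1:  IN={a, b, c, d, e}  OUT={a, b, c, d, e}
  B2:  IN={a, b, c, d, e}  OUT={a, b, c, d, e, f}
  B3:  IN={a, b, c, d, e, f}  OUT={a, b, c, d, e, f}
  B4:  IN={b, c, d, e, f}  OUT={d, e, f}
  B5:  IN={d, e, f}  OUT={a, d, e}
  B6:  IN={a, d, e}  OUT={a, d, e, f}
  B7:  IN={a, d, e, f}  OUT={}

Merge at B6: OUT[B6] = IN[B7] = {a, d, e, f}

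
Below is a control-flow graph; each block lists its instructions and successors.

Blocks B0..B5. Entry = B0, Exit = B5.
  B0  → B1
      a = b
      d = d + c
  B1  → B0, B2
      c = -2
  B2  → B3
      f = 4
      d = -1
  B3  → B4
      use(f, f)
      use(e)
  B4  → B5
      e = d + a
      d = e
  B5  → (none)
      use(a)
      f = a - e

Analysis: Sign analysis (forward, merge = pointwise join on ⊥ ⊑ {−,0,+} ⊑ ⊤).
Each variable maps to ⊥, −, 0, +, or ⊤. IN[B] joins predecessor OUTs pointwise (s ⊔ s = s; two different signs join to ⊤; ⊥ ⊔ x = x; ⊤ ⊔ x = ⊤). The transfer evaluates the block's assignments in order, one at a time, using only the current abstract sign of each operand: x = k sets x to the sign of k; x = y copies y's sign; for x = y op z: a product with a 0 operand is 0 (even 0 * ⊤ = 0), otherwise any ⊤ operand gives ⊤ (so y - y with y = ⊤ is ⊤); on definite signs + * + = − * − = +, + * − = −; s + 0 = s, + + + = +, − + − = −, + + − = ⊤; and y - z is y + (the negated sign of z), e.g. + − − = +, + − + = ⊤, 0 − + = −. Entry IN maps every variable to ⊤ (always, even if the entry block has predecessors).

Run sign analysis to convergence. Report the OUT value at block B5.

Answer: {a: ⊤, b: ⊤, c: -, d: ⊤, e: ⊤, f: ⊤}

Working:
Per-block solution:
  B0:   IN=(all ⊤)   OUT=(all ⊤)
  B1:   IN=(all ⊤)   OUT={c:-; rest ⊤}
  B2:   IN={c:-; rest ⊤}   OUT={c:-, d:-, f:+; rest ⊤}
  B3:   IN={c:-, d:-, f:+; rest ⊤}   OUT={c:-, d:-, f:+; rest ⊤}
  B4:   IN={c:-, d:-, f:+; rest ⊤}   OUT={c:-, f:+; rest ⊤}
  B5:   IN={c:-, f:+; rest ⊤}   OUT={c:-; rest ⊤}

Merge at B5: IN[B5] = OUT[B4] = {a: ⊤, b: ⊤, c: -, d: ⊤, e: ⊤, f: +}
Applying B5's transfer function to that IN value gives OUT[B5] (row B5 above).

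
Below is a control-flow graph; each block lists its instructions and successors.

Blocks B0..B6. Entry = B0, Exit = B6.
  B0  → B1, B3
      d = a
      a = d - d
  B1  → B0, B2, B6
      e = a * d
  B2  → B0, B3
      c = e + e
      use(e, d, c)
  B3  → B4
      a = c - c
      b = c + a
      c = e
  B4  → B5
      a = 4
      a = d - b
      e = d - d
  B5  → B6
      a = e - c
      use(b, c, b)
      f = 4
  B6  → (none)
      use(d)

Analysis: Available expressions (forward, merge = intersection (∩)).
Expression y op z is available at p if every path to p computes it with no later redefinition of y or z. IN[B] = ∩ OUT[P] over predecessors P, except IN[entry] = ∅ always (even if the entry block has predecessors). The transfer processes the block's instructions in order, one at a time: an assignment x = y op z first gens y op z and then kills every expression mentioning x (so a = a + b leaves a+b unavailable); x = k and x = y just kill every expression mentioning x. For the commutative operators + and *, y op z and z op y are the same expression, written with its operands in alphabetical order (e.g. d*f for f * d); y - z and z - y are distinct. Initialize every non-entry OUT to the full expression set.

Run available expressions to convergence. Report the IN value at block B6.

Answer: {d-d}

Working:
Converged values:
  B0: | IN={} | OUT={d-d}
  B1: | IN={d-d} | OUT={a*d, d-d}
  B2: | IN={a*d, d-d} | OUT={a*d, d-d, e+e}
  B3: | IN={d-d} | OUT={d-d}
  B4: | IN={d-d} | OUT={d-b, d-d}
  B5: | IN={d-b, d-d} | OUT={d-b, d-d, e-c}
  B6: | IN={d-d} | OUT={d-d}

Merge at B6: IN[B6] = OUT[B1] ∩ OUT[B5] = {d-d}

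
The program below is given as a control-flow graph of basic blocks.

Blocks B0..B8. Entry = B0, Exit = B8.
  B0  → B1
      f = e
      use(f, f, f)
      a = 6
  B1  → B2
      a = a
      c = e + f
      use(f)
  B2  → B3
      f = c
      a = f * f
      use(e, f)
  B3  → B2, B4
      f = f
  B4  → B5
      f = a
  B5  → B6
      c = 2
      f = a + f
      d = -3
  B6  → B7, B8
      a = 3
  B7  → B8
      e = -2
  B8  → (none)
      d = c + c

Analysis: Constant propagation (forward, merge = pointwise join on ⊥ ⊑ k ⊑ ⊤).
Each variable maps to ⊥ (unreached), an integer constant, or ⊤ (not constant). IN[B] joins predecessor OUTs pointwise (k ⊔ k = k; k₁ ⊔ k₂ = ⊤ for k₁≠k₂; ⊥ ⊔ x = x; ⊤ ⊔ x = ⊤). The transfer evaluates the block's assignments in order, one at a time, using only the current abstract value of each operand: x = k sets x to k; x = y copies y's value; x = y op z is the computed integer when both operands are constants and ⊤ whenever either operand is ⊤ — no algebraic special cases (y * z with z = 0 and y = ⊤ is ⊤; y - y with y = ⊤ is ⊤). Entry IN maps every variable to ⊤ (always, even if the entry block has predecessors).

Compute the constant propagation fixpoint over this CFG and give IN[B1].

Fixpoint table:
  B0: | IN=(all ⊤) | OUT={a:6; rest ⊤}
  B1: | IN={a:6; rest ⊤} | OUT={a:6; rest ⊤}
  B2: | IN=(all ⊤) | OUT=(all ⊤)
  B3: | IN=(all ⊤) | OUT=(all ⊤)
  B4: | IN=(all ⊤) | OUT=(all ⊤)
  B5: | IN=(all ⊤) | OUT={c:2, d:-3; rest ⊤}
  B6: | IN={c:2, d:-3; rest ⊤} | OUT={a:3, c:2, d:-3; rest ⊤}
  B7: | IN={a:3, c:2, d:-3; rest ⊤} | OUT={a:3, c:2, d:-3, e:-2; rest ⊤}
  B8: | IN={a:3, c:2, d:-3; rest ⊤} | OUT={a:3, c:2, d:4; rest ⊤}

Merge at B1: IN[B1] = OUT[B0] = {a: 6, b: ⊤, c: ⊤, d: ⊤, e: ⊤, f: ⊤}

Answer: {a: 6, b: ⊤, c: ⊤, d: ⊤, e: ⊤, f: ⊤}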